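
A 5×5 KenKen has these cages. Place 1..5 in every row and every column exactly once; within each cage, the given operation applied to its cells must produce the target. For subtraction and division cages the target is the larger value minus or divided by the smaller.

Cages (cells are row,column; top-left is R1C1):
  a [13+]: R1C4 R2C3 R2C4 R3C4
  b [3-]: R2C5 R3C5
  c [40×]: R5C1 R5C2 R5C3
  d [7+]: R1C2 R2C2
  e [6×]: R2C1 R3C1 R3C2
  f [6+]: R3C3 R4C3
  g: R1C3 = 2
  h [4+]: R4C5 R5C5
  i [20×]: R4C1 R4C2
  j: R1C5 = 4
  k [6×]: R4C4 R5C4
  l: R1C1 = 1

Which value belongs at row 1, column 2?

3

L is a freebie, leaving R1C1 = 1.
Cage g is given, so R1C3 = 2.
J is a freebie, leaving R1C5 = 4.
The 3 cells of cage e must have product 6, leaving R3C2 = 1.
1 is placed in row 3, so R3C3 = 5.
Row 3 now contains 5, so R3C5 = 2.
Column 3 already has 5; hence R4C3 = 1.
Row 4 already has 1, so R4C5 = 3.
Column 3 already has 5, which forces R5C3 = 4.
Column 5 already has 3, so R5C5 = 1.
The 4 cells of cage a must have sum 13, leaving R1C4 = 5.
The 3 cells of cage e must have product 6, leaving R2C1 = 2.
Row 2 already has 2, so R2C2 = 4.
Column 3 already has 4, which forces R2C3 = 3.
Row 2 already has 2; hence R2C4 = 1.
2 is placed in column 5, which forces R2C5 = 5.
Row 3 now contains 2, which forces R3C1 = 3.
Row 3 now contains 3, so R3C4 = 4.
Column 2 now contains 4, so R4C2 = 5.
3 is placed in row 4; hence R4C4 = 2.
2 is placed in column 1, leaving R5C1 = 5.
Column 2 now contains 5, leaving R5C2 = 2.
Cage k's pair has product 6, leaving R5C4 = 3.
Row 1 now contains 5, so R1C2 = 3.
5 is placed in row 4; hence R4C1 = 4.
Completed grid: 1 3 2 5 4 / 2 4 3 1 5 / 3 1 5 4 2 / 4 5 1 2 3 / 5 2 4 3 1.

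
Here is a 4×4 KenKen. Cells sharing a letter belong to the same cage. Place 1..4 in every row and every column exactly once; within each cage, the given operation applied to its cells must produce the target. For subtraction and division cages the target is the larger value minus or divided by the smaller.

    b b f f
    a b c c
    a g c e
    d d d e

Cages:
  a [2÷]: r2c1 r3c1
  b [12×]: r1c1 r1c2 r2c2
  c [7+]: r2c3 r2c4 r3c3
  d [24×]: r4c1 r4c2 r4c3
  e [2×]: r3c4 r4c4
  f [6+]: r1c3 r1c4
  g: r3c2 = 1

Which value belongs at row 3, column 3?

Cage g is a single given cell, so r3c2 = 1.
Row 3 now contains 1, leaving r3c4 = 2.
2 is placed in column 4, leaving r4c4 = 1.
Cage f needs two cells with sum 6, leaving r1c3 = 2.
2 is placed in column 4, leaving r1c4 = 4.
Cage a needs two cells with quotient 2, leaving r2c1 = 2.
Cage c needs sum 7, so r2c3 = 1.
The 3 cells of cage c must have sum 7, leaving r2c4 = 3.
Row 3 already has 2, leaving r3c1 = 4.
The 3 cells of cage c must have sum 7, leaving r3c3 = 3.
Column 1 now contains 4, leaving r4c1 = 3.
Column 3 now contains 3, so r4c3 = 4.
Row 1 now contains 2, which forces r1c1 = 1.
4 is placed in row 1, which forces r1c2 = 3.
Row 2 already has 3, leaving r2c2 = 4.
Row 4 now contains 4, so r4c2 = 2.
Completed grid: 1 3 2 4 / 2 4 1 3 / 4 1 3 2 / 3 2 4 1.

3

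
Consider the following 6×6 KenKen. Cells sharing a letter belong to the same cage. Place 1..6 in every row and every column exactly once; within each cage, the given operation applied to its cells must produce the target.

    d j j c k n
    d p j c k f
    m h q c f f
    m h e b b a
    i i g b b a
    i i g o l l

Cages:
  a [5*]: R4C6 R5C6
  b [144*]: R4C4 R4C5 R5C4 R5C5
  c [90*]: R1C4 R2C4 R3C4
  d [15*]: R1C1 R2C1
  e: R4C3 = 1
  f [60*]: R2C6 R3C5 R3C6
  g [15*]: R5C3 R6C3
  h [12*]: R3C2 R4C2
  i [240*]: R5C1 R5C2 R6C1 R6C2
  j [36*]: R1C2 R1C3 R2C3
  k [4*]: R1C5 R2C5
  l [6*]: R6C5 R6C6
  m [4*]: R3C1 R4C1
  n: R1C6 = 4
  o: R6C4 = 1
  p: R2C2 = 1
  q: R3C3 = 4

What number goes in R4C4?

Cage n is given, which forces R1C6 = 4.
Cage p is a single given cell, so R2C2 = 1.
Row 2 already has 1, which forces R2C5 = 4.
Q is a freebie; hence R3C3 = 4.
Cage e is given, which forces R4C3 = 1.
Row 4 now contains 1; hence R4C6 = 5.
5 is placed in column 6, leaving R5C6 = 1.
Cage o is a single given cell, leaving R6C4 = 1.
Row 1 already has 4, which forces R1C5 = 1.
Row 3 now contains 4, so R3C1 = 1.
The 3 cells of cage f must have product 60, leaving R3C5 = 5.
Row 4 now contains 1; hence R4C1 = 4.
The only place for 3 in row 3 is R3C4.
The only place for 3 in row 4 is R4C5.
The 4 cells of cage b must have product 144, leaving R5C4 = 4.
Column 5 already has 3, so R6C5 = 2.
Cage l's pair has product 6, which forces R6C6 = 3.
Cage b has product 144; hence R4C4 = 2.
Cage g needs two cells with product 15, leaving R5C3 = 3.
Column 5 now contains 2; hence R5C5 = 6.
The 4 cells of cage i must have product 240, so R6C2 = 4.
3 is placed in row 6, which forces R6C3 = 5.
Cage j needs product 36, which forces R1C2 = 3.
The two cells of cage h must have product 12, which forces R3C2 = 2.
Row 3 already has 2, so R3C6 = 6.
Row 4 already has 2, leaving R4C2 = 6.
2 is placed in column 2, leaving R5C2 = 5.
Row 6 already has 5; hence R6C1 = 6.
Row 1 already has 3, leaving R1C1 = 5.
Row 1 now contains 5, so R1C4 = 6.
The two cells of cage d must have product 15; hence R2C1 = 3.
6 is placed in column 4, leaving R2C4 = 5.
6 is placed in column 6, which forces R2C6 = 2.
Row 5 already has 5, so R5C1 = 2.
Row 1 now contains 6, leaving R1C3 = 2.
Row 2 already has 2, leaving R2C3 = 6.
Filled in: 5 3 2 6 1 4 / 3 1 6 5 4 2 / 1 2 4 3 5 6 / 4 6 1 2 3 5 / 2 5 3 4 6 1 / 6 4 5 1 2 3.

2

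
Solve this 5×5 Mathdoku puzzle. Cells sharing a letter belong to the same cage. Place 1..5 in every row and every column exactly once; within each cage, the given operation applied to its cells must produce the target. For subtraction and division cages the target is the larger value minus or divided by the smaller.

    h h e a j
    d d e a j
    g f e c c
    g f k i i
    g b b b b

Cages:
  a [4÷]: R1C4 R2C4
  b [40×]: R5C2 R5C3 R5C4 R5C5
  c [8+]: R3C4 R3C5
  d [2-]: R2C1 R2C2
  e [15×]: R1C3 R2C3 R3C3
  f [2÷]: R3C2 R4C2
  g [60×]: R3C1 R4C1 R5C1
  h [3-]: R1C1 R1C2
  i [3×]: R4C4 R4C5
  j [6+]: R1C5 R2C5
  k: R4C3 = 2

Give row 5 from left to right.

K is a freebie, which forces R4C3 = 2.
The two cells of cage f must have quotient 2, which forces R3C2 = 2.
Row 1 needs a 3, and only R1C3 is open for it.
The only place for 1 in row 3 is R3C3.
1 is placed in column 3, which forces R2C3 = 5.
Column 3 already has 5, so R5C3 = 4.
Row 3 needs a 4, and only R3C1 is open for it.
Row 4 needs a 4, and only R4C2 is open for it.
Cage h's pair has difference 3, which forces R1C1 = 2.
Column 2 already has 4; hence R1C2 = 5.
Row 1 already has 5, leaving R1C5 = 4.
Column 2 already has 5, leaving R5C2 = 1.
Row 1 now contains 4, which forces R1C4 = 1.
Cage d needs two cells with difference 2, so R2C1 = 1.
Column 2 now contains 1, which forces R2C2 = 3.
Cage a's pair has quotient 4, which forces R2C4 = 4.
Cage j's pair has sum 6, which forces R2C5 = 2.
1 is placed in column 4, which forces R4C4 = 3.
Row 4 already has 3, so R4C5 = 1.
2 is placed in column 5, which forces R5C5 = 5.
3 is placed in column 4, which forces R3C4 = 5.
Column 5 already has 5, so R3C5 = 3.
Row 4 already has 3, so R4C1 = 5.
Row 5 now contains 5, which forces R5C1 = 3.
Row 5 now contains 5, so R5C4 = 2.
The full grid is 2 5 3 1 4 / 1 3 5 4 2 / 4 2 1 5 3 / 5 4 2 3 1 / 3 1 4 2 5.

3 1 4 2 5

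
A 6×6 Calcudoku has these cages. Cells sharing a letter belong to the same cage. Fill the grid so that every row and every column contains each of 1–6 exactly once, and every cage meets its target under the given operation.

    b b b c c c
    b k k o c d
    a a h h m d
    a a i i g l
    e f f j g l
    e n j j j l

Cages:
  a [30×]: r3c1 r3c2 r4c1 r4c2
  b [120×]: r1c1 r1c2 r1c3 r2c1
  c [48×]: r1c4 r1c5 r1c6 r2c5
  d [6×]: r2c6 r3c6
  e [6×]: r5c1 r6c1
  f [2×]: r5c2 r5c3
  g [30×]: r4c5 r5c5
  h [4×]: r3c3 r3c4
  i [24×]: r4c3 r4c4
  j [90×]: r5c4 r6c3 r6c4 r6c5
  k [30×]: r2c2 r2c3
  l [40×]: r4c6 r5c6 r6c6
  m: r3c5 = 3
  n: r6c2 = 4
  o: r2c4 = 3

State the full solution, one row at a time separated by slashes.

Cage o is a single given cell, so r2c4 = 3.
Cage m is given; hence r3c5 = 3.
N is a freebie; hence r6c2 = 4.
Cage j needs product 90, so r6c3 = 3.
In row 5, 3 can only go at r5c1, so r5c1 = 3.
Cage e's pair has product 6; hence r6c1 = 2.
Row 6 already has 2; hence r6c6 = 5.
Cage j needs product 90; hence r5c4 = 5.
Row 5 now contains 5; hence r5c5 = 6.
Column 5 already has 6, leaving r6c5 = 1.
Column 5 already has 6, so r4c5 = 5.
Row 6 already has 1, leaving r6c4 = 6.
The two cells of cage i must have product 24, which forces r4c3 = 6.
Column 4 already has 6, so r4c4 = 4.
Row 4 now contains 4, which forces r4c6 = 2.
Column 6 already has 2, leaving r5c6 = 4.
Cage k's pair has product 30; hence r2c2 = 6.
6 is placed in column 3, leaving r2c3 = 5.
Row 2 already has 6, leaving r2c6 = 1.
The 4 cells of cage a must have product 30, which forces r3c1 = 5.
The 4 cells of cage a must have product 30, so r3c2 = 2.
Cage h needs two cells with product 4, so r3c3 = 4.
Column 4 now contains 4, so r3c4 = 1.
1 is placed in column 6; hence r3c6 = 6.
Row 4 now contains 6, leaving r4c1 = 1.
Cage a has product 30, leaving r4c2 = 3.
Column 2 now contains 2; hence r5c2 = 1.
Row 5 already has 1, which forces r5c3 = 2.
The 4 cells of cage b must have product 120; hence r1c1 = 6.
Column 2 now contains 1; hence r1c2 = 5.
Column 3 already has 2, so r1c3 = 1.
1 is placed in column 4; hence r1c4 = 2.
Cage c has product 48; hence r1c5 = 4.
Column 6 already has 6, so r1c6 = 3.
Row 2 now contains 1, which forces r2c1 = 4.
The 4 cells of cage c must have product 48, so r2c5 = 2.

6 5 1 2 4 3 / 4 6 5 3 2 1 / 5 2 4 1 3 6 / 1 3 6 4 5 2 / 3 1 2 5 6 4 / 2 4 3 6 1 5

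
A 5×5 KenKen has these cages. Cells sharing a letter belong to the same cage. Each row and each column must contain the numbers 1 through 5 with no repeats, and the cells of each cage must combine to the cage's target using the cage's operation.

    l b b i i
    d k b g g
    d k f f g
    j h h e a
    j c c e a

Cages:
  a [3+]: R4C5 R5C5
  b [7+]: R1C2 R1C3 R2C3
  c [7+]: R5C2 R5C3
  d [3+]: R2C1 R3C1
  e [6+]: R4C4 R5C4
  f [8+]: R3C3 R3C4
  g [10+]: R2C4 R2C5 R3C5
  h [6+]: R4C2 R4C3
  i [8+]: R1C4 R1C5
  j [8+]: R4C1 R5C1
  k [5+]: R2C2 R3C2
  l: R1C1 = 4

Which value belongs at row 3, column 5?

4

Cage l is given; hence R1C1 = 4.
Row 4 needs a 3, and only R4C1 is open for it.
Column 1 now contains 3; hence R5C1 = 5.
In column 2, 5 can only go at R4C2, so R4C2 = 5.
Cage h's pair has sum 6; hence R4C3 = 1.
Row 4 now contains 1, leaving R4C5 = 2.
Column 5 already has 2, so R5C5 = 1.
2 is placed in row 4, which forces R4C4 = 4.
Cage e's pair has sum 6; hence R5C4 = 2.
The only place for 1 in row 1 is R1C2.
The 3 cells of cage b must have sum 7, leaving R1C3 = 2.
Cage b has sum 7, so R2C3 = 4.
Row 2 already has 4, which forces R2C5 = 5.
Column 3 already has 4, which forces R5C3 = 3.
Cage i's pair has sum 8, which forces R1C4 = 5.
Column 5 now contains 5, which forces R1C5 = 3.
The 3 cells of cage g must have sum 10, so R2C4 = 1.
3 is placed in column 3, so R3C3 = 5.
The two cells of cage f must have sum 8, so R3C4 = 3.
Cage g needs sum 10, which forces R3C5 = 4.
Row 5 already has 3, which forces R5C2 = 4.
Row 2 already has 1, leaving R2C1 = 2.
Cage k's pair has sum 5, so R2C2 = 3.
Cage d needs two cells with sum 3, so R3C1 = 1.
Row 3 now contains 3, so R3C2 = 2.
The full grid is 4 1 2 5 3 / 2 3 4 1 5 / 1 2 5 3 4 / 3 5 1 4 2 / 5 4 3 2 1.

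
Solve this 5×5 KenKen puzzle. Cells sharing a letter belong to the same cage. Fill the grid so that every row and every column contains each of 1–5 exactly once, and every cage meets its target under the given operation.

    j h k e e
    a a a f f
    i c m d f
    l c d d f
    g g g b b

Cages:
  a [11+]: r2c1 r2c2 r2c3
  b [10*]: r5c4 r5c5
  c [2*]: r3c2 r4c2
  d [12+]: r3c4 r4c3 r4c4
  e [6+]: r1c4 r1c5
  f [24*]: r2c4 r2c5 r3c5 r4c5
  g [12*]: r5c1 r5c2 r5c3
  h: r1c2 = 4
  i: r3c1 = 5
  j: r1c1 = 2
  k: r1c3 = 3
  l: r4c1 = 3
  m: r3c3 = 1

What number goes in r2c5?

Cage j is a single given cell; hence r1c1 = 2.
Cage h is a single given cell, so r1c2 = 4.
K is a freebie, leaving r1c3 = 3.
I is a freebie, so r3c1 = 5.
M is a freebie, leaving r3c3 = 1.
Cage l is a single given cell, leaving r4c1 = 3.
Column 3 already has 1; hence r5c3 = 4.
5 is placed in column 1, which forces r2c1 = 4.
1 is placed in row 3, leaving r3c2 = 2.
Cage d has sum 12, so r3c4 = 3.
Row 3 now contains 3, so r3c5 = 4.
The two cells of cage c must have product 2; hence r4c2 = 1.
Column 3 already has 4, which forces r4c3 = 5.
Cage d has sum 12; hence r4c4 = 4.
1 is placed in row 4, which forces r4c5 = 2.
4 is placed in row 5, so r5c1 = 1.
The 3 cells of cage g must have product 12, so r5c2 = 3.
Column 5 already has 2, leaving r5c5 = 5.
Cage e's pair has sum 6, leaving r1c4 = 5.
5 is placed in column 5, so r1c5 = 1.
Column 2 now contains 2, leaving r2c2 = 5.
Column 3 now contains 5, which forces r2c3 = 2.
Cage f has product 24; hence r2c4 = 1.
Cage f has product 24, leaving r2c5 = 3.
Row 5 now contains 5, so r5c4 = 2.
Completed grid: 2 4 3 5 1 / 4 5 2 1 3 / 5 2 1 3 4 / 3 1 5 4 2 / 1 3 4 2 5.

3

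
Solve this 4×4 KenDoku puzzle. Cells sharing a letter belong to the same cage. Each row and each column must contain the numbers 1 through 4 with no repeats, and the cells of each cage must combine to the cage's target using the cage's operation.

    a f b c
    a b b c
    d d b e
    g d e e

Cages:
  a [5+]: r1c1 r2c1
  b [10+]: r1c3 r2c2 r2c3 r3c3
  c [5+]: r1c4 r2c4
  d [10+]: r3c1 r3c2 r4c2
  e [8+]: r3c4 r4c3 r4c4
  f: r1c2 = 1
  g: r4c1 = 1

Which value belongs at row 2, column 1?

2

Cage f is a single given cell, leaving r1c2 = 1.
Cage g is a single given cell, leaving r4c1 = 1.
Column 1 needs a 4, and only r3c1 is open for it.
4 is placed in row 3, leaving r3c2 = 2.
Cage d needs sum 10, which forces r4c2 = 4.
Column 2 now contains 4, so r2c2 = 3.
The 4 cells of cage b must have sum 10, which forces r3c3 = 1.
Cage e has sum 8, which forces r3c4 = 3.
The 3 cells of cage e must have sum 8, which forces r4c3 = 3.
Cage e needs sum 8, which forces r4c4 = 2.
Cage a's pair has sum 5, which forces r1c1 = 3.
Column 4 now contains 2; hence r1c4 = 4.
Row 2 now contains 3, which forces r2c1 = 2.
Row 2 now contains 2, so r2c3 = 4.
Column 4 now contains 2, leaving r2c4 = 1.
Row 1 now contains 4; hence r1c3 = 2.
The full grid is 3 1 2 4 / 2 3 4 1 / 4 2 1 3 / 1 4 3 2.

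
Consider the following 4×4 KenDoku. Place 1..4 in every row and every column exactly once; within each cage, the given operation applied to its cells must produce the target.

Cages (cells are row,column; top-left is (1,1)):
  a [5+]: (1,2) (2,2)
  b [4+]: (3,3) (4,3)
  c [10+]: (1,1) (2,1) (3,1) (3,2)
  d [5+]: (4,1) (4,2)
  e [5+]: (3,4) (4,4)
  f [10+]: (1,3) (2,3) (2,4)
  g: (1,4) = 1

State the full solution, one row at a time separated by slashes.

Cage g is a single given cell, leaving (1,4) = 1.
Column 3 needs a 2, and only (2,3) is open for it.
Cage f needs sum 10, which forces (1,3) = 4.
Cage f needs sum 10; hence (2,4) = 4.
4 is placed in row 1, which forces (1,2) = 2.
Cage a needs two cells with sum 5; hence (2,2) = 3.
2 is placed in row 1, so (1,1) = 3.
Row 2 already has 3, leaving (2,1) = 1.
Cage c has sum 10, leaving (3,1) = 2.
The 4 cells of cage c must have sum 10, which forces (3,2) = 4.
Row 3 already has 2, leaving (3,4) = 3.
1 is placed in column 1, leaving (4,1) = 4.
4 is placed in column 2, so (4,2) = 1.
Row 4 now contains 1, so (4,3) = 3.
3 is placed in column 4, which forces (4,4) = 2.
Row 3 now contains 3, leaving (3,3) = 1.

3 2 4 1 / 1 3 2 4 / 2 4 1 3 / 4 1 3 2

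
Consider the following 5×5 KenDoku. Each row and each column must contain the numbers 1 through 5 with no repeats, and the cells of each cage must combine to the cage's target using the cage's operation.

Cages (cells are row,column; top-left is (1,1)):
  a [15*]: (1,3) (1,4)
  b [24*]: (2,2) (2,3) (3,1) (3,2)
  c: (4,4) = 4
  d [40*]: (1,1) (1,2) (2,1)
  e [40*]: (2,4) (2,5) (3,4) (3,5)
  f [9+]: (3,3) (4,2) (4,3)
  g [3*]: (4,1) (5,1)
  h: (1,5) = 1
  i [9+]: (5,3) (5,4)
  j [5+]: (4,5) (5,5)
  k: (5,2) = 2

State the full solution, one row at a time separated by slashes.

2 4 5 3 1 / 5 3 2 1 4 / 4 1 3 2 5 / 3 5 1 4 2 / 1 2 4 5 3

H is a freebie, which forces (1,5) = 1.
Cage c is a single given cell, which forces (4,4) = 4.
Cage k is a single given cell; hence (5,2) = 2.
Column 4 already has 4, so (5,4) = 5.
The two cells of cage a must have product 15, leaving (1,3) = 5.
5 is placed in column 4, so (1,4) = 3.
Cage j needs two cells with sum 5; hence (4,5) = 2.
5 is placed in row 5, which forces (5,3) = 4.
Cage j needs two cells with sum 5, which forces (5,5) = 3.
Cage d needs product 40, so (1,1) = 2.
Row 1 now contains 5, so (1,2) = 4.
Cage d needs product 40, so (2,1) = 5.
Row 2 already has 5, so (2,5) = 4.
Column 5 already has 4; hence (3,5) = 5.
The two cells of cage g must have product 3, leaving (4,1) = 3.
Cage f has sum 9; hence (4,2) = 5.
3 is placed in row 4; hence (4,3) = 1.
3 is placed in row 5, so (5,1) = 1.
Cage b needs product 24, so (2,3) = 2.
2 is placed in row 2, which forces (2,4) = 1.
1 is placed in column 1; hence (3,1) = 4.
Column 3 now contains 1, leaving (3,3) = 3.
Column 4 now contains 1; hence (3,4) = 2.
Row 2 already has 1, leaving (2,2) = 3.
3 is placed in row 3, which forces (3,2) = 1.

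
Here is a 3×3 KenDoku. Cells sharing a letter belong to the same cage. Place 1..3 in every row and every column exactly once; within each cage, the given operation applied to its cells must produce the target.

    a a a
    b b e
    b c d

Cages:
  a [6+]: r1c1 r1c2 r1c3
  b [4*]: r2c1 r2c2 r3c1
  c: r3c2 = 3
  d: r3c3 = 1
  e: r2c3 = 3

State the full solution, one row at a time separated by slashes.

Cage b has product 4; hence r2c1 = 1.
Cage b needs product 4, so r2c2 = 2.
Cage e is a single given cell, so r2c3 = 3.
Cage b needs product 4, leaving r3c1 = 2.
Cage c is a single given cell, so r3c2 = 3.
Cage d is given, leaving r3c3 = 1.
2 is placed in column 1, leaving r1c1 = 3.
Column 2 now contains 3; hence r1c2 = 1.
Column 3 already has 1, which forces r1c3 = 2.

3 1 2 / 1 2 3 / 2 3 1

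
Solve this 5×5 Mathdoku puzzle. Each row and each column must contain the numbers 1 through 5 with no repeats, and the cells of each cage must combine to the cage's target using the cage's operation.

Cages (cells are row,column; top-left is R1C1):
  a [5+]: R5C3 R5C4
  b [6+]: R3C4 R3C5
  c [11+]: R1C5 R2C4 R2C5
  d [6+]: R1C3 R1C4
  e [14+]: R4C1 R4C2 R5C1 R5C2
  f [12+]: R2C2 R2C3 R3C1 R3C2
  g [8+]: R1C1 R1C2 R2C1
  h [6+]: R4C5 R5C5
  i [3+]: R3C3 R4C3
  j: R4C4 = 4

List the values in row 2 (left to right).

2 1 4 3 5

J is a freebie, so R4C4 = 4.
The only place for 3 in column 5 is R1C5.
Cage c has sum 11, so R2C4 = 3.
Cage c has sum 11, leaving R2C5 = 5.
Cage h's pair has sum 6, which forces R4C5 = 2.
Cage h needs two cells with sum 6, which forces R5C5 = 4.
The two cells of cage i must have sum 3, leaving R3C3 = 2.
The two cells of cage b must have sum 6; hence R3C4 = 5.
Column 5 already has 4, so R3C5 = 1.
2 is placed in row 4, which forces R4C3 = 1.
Row 5 already has 4, which forces R5C3 = 3.
Cage a needs two cells with sum 5, which forces R5C4 = 2.
The two cells of cage d must have sum 6; hence R1C3 = 5.
2 is placed in column 4, which forces R1C4 = 1.
Cage f needs sum 12, which forces R2C2 = 1.
Column 3 already has 1, leaving R2C3 = 4.
1 is placed in column 2; hence R5C2 = 5.
Cage g needs sum 8, so R1C1 = 4.
Row 1 now contains 1; hence R1C2 = 2.
Row 2 already has 1, which forces R2C1 = 2.
Column 1 already has 4; hence R3C1 = 3.
Row 3 already has 3, leaving R3C2 = 4.
Cage e needs sum 14; hence R4C1 = 5.
Column 2 now contains 5, which forces R4C2 = 3.
5 is placed in row 5; hence R5C1 = 1.
Filled in: 4 2 5 1 3 / 2 1 4 3 5 / 3 4 2 5 1 / 5 3 1 4 2 / 1 5 3 2 4.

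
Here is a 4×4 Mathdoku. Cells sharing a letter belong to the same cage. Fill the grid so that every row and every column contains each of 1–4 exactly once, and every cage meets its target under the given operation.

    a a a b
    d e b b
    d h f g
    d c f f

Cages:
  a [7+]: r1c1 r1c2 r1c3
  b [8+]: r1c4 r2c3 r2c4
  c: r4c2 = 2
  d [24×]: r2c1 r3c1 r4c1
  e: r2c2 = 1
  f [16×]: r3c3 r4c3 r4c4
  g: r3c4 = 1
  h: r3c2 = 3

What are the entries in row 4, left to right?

3 2 1 4

E is a freebie, which forces r2c2 = 1.
Cage h is given, leaving r3c2 = 3.
G is a freebie; hence r3c4 = 1.
C is a freebie, leaving r4c2 = 2.
Row 4 already has 2; hence r4c4 = 4.
Column 2 now contains 2; hence r1c2 = 4.
Cage b has sum 8, so r1c4 = 3.
Cage b needs sum 8, so r2c3 = 3.
Cage b has sum 8; hence r2c4 = 2.
The 3 cells of cage f must have product 16, so r3c3 = 4.
4 is placed in row 4, which forces r4c1 = 3.
4 is placed in row 4; hence r4c3 = 1.
Cage a has sum 7, so r1c1 = 1.
Column 3 already has 1, so r1c3 = 2.
Row 2 already has 2, so r2c1 = 4.
4 is placed in row 3; hence r3c1 = 2.
The full grid is 1 4 2 3 / 4 1 3 2 / 2 3 4 1 / 3 2 1 4.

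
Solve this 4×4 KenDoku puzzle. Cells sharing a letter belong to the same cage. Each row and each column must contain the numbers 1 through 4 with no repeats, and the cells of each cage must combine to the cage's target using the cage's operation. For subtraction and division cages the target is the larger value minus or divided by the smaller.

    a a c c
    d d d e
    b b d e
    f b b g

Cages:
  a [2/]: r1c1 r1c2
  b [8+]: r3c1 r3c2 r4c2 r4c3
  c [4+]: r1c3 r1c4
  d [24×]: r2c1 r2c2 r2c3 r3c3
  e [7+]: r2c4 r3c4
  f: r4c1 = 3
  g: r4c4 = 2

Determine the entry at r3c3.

4

Cage f is a single given cell; hence r4c1 = 3.
G is a freebie, which forces r4c4 = 2.
The only place for 3 in column 2 is r2c2.
3 is placed in row 2, so r2c4 = 4.
The two cells of cage e must have sum 7, which forces r3c4 = 3.
The two cells of cage c must have sum 4, which forces r1c3 = 3.
3 is placed in column 4, which forces r1c4 = 1.
Cage d has product 24, so r3c3 = 4.
4 is placed in column 3; hence r4c3 = 1.
Cage d has product 24; hence r2c1 = 1.
1 is placed in column 3, so r2c3 = 2.
Column 1 now contains 1, which forces r3c1 = 2.
Row 3 already has 2, which forces r3c2 = 1.
1 is placed in row 4; hence r4c2 = 4.
Column 1 already has 2, leaving r1c1 = 4.
4 is placed in column 2, which forces r1c2 = 2.
Filled in: 4 2 3 1 / 1 3 2 4 / 2 1 4 3 / 3 4 1 2.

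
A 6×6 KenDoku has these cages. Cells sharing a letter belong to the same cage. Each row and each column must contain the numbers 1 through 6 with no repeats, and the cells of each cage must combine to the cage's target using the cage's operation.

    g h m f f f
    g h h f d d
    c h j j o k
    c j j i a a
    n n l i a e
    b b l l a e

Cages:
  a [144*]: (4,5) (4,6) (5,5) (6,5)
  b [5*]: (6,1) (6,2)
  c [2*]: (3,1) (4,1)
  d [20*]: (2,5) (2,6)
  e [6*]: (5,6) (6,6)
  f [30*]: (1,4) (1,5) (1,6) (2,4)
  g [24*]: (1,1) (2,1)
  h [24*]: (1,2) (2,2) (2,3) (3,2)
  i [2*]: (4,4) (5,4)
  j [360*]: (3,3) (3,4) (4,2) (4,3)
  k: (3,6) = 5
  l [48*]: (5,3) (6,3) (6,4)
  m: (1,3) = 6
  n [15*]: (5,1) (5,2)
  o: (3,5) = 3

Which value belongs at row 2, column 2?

2

M is a freebie, which forces (1,3) = 6.
Cage o is a single given cell, which forces (3,5) = 3.
Cage k is given, so (3,6) = 5.
Row 1 now contains 6; hence (1,1) = 4.
Cage g needs two cells with product 24, which forces (2,1) = 6.
Cage d needs two cells with product 20, which forces (2,5) = 5.
5 is placed in column 6; hence (2,6) = 4.
The 4 cells of cage j must have product 360, leaving (3,4) = 6.
6 is placed in column 4, which forces (6,4) = 4.
Cage f has product 30, leaving (1,4) = 5.
Cage h has product 24, which forces (3,2) = 4.
Row 3 already has 4, so (3,3) = 2.
The 3 cells of cage l must have product 48; hence (5,3) = 4.
The 3 cells of cage l must have product 48, leaving (6,3) = 3.
Column 3 already has 3, leaving (2,3) = 1.
Row 3 already has 2, so (3,1) = 1.
Cage c needs two cells with product 2, so (4,1) = 2.
Cage j needs product 360; hence (4,2) = 6.
Column 3 already has 3; hence (4,3) = 5.
2 is placed in row 4, so (4,4) = 1.
The 4 cells of cage a must have product 144; hence (4,5) = 4.
Row 4 already has 6, leaving (4,6) = 3.
Column 4 already has 1, which forces (5,4) = 2.
Column 1 already has 1, so (6,1) = 5.
Row 6 already has 5, so (6,2) = 1.
2 is placed in column 4, leaving (2,4) = 3.
Column 1 already has 5, leaving (5,1) = 3.
Cage n's pair has product 15; hence (5,2) = 5.
The 4 cells of cage a must have product 144, so (5,5) = 6.
The two cells of cage e must have product 6, so (5,6) = 1.
The 4 cells of cage a must have product 144, so (6,5) = 2.
Cage e's pair has product 6; hence (6,6) = 6.
The 4 cells of cage h must have product 24; hence (1,2) = 3.
Column 5 now contains 2; hence (1,5) = 1.
1 is placed in column 6, so (1,6) = 2.
Row 2 now contains 3, which forces (2,2) = 2.
Filled in: 4 3 6 5 1 2 / 6 2 1 3 5 4 / 1 4 2 6 3 5 / 2 6 5 1 4 3 / 3 5 4 2 6 1 / 5 1 3 4 2 6.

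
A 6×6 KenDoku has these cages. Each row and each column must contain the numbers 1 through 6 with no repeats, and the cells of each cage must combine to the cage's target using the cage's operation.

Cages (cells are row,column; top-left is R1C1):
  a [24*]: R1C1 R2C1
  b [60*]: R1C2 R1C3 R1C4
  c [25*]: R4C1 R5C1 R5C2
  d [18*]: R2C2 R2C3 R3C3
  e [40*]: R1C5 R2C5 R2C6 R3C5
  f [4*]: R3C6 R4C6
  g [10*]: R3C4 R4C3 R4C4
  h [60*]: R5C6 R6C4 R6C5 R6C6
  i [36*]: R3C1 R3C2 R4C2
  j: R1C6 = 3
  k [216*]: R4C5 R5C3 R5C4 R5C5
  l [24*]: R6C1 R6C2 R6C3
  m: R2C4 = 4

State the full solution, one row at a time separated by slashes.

J is a freebie, which forces R1C6 = 3.
Cage m is given, leaving R2C4 = 4.
The 3 cells of cage c must have product 25, so R4C1 = 5.
Cage c has product 25; hence R5C1 = 1.
The 3 cells of cage c must have product 25, leaving R5C2 = 5.
The two cells of cage a must have product 24; hence R1C1 = 4.
Row 2 now contains 4, so R2C1 = 6.
Cage g has product 10, which forces R3C4 = 5.
Cage b needs product 60, leaving R1C3 = 5.
The 4 cells of cage e must have product 40, so R3C5 = 4.
Row 3 already has 4; hence R3C6 = 1.
1 is placed in column 6; hence R4C6 = 4.
The only place for 1 in row 1 is R1C5.
In row 5, 4 can only go at R5C3, so R5C3 = 4.
Cage k needs product 216; hence R4C5 = 3.
Cage k has product 216, leaving R5C4 = 3.
The 4 cells of cage k must have product 216; hence R5C5 = 6.
Row 5 now contains 6; hence R5C6 = 2.
Cage l has product 24; hence R6C2 = 4.
Cage e needs product 40, leaving R2C5 = 2.
2 is placed in column 6, leaving R2C6 = 5.
The 4 cells of cage h must have product 60; hence R6C4 = 1.
Cage h has product 60; hence R6C5 = 5.
The 4 cells of cage h must have product 60, which forces R6C6 = 6.
The 3 cells of cage d must have product 18, so R3C3 = 6.
Cage g needs product 10, which forces R4C3 = 1.
1 is placed in column 4; hence R4C4 = 2.
Cage b needs product 60, leaving R1C2 = 2.
Column 4 now contains 2, leaving R1C4 = 6.
Cage d needs product 18, which forces R2C2 = 1.
Column 3 now contains 1, leaving R2C3 = 3.
2 is placed in column 2, which forces R3C2 = 3.
Row 4 now contains 2, which forces R4C2 = 6.
3 is placed in column 3, so R6C3 = 2.
Row 3 now contains 3; hence R3C1 = 2.
Row 6 now contains 2; hence R6C1 = 3.

4 2 5 6 1 3 / 6 1 3 4 2 5 / 2 3 6 5 4 1 / 5 6 1 2 3 4 / 1 5 4 3 6 2 / 3 4 2 1 5 6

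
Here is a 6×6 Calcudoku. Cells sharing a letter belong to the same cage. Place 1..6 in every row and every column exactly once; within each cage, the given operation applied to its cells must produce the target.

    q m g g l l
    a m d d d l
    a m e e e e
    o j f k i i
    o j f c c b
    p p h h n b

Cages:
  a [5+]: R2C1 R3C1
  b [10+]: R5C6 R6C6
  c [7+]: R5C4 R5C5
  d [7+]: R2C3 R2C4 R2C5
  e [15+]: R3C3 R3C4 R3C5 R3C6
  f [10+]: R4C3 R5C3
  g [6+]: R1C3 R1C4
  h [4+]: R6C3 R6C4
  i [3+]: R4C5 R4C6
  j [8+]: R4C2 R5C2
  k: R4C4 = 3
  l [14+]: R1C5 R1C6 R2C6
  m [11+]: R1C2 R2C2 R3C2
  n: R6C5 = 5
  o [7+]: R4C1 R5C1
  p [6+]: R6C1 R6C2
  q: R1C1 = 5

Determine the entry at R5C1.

Cage q is a single given cell, leaving R1C1 = 5.
Cage k is a single given cell, so R4C4 = 3.
Column 4 now contains 3, which forces R6C4 = 1.
Cage n is a single given cell, so R6C5 = 5.
Row 6 now contains 1, so R6C3 = 3.
Row 1 needs a 1, and only R1C2 is open for it.
The only place for 3 in row 2 is R2C1.
Cage a needs two cells with sum 5, leaving R3C1 = 2.
Column 1 already has 2, so R6C1 = 4.
Row 6 already has 4, leaving R6C2 = 2.
Row 6 already has 4; hence R6C6 = 6.
Cage l needs sum 14, leaving R1C5 = 6.
Cage l has sum 14, so R1C6 = 3.
The 3 cells of cage l must have sum 14; hence R2C6 = 5.
5 is placed in column 6, leaving R3C6 = 1.
Cage j's pair has sum 8, which forces R4C2 = 5.
Column 6 now contains 1, which forces R4C6 = 2.
The two cells of cage j must have sum 8, leaving R5C2 = 3.
Column 6 now contains 6, so R5C6 = 4.
Row 3 now contains 1, which forces R3C5 = 3.
Cage f's pair has sum 10, so R4C3 = 4.
Row 4 already has 2, so R4C5 = 1.
Row 5 already has 4; hence R5C3 = 6.
Row 5 now contains 6, which forces R5C4 = 5.
Column 5 already has 1; hence R5C5 = 2.
Column 3 already has 4, leaving R1C3 = 2.
The two cells of cage g must have sum 6, leaving R1C4 = 4.
The 3 cells of cage d must have sum 7, leaving R2C3 = 1.
The 3 cells of cage d must have sum 7, which forces R2C4 = 2.
Column 5 already has 2, so R2C5 = 4.
6 is placed in column 3; hence R3C3 = 5.
5 is placed in column 4, which forces R3C4 = 6.
1 is placed in row 4, which forces R4C1 = 6.
Row 5 now contains 6, leaving R5C1 = 1.
Row 2 already has 4, which forces R2C2 = 6.
Row 3 now contains 6, leaving R3C2 = 4.
The full grid is 5 1 2 4 6 3 / 3 6 1 2 4 5 / 2 4 5 6 3 1 / 6 5 4 3 1 2 / 1 3 6 5 2 4 / 4 2 3 1 5 6.

1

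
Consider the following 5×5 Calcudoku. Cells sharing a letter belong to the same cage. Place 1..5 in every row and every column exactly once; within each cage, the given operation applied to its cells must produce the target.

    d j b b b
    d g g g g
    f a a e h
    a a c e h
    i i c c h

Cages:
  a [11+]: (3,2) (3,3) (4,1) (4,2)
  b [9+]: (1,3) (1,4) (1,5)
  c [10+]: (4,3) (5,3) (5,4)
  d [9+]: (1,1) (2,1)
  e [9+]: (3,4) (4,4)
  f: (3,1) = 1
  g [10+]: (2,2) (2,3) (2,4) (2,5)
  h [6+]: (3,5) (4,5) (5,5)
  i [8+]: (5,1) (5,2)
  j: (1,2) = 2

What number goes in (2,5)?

4

Cage j is a single given cell, so (1,2) = 2.
Cage f is given, which forces (3,1) = 1.
The only place for 4 in row 1 is (1,1).
Column 1 already has 4, so (2,1) = 5.
Column 1 now contains 5, which forces (5,1) = 3.
Row 5 already has 3, so (5,2) = 5.
Column 1 already has 3; hence (4,1) = 2.
The only place for 2 in column 4 is (2,4).
In column 4, 3 can only go at (1,4), so (1,4) = 3.
In column 3, 3 can only go at (2,3), so (2,3) = 3.
Column 4 needs a 1, and only (5,4) is open for it.
Cage h needs sum 6, so (3,5) = 3.
Cage c needs sum 10; hence (4,3) = 5.
Row 4 already has 5, leaving (4,4) = 4.
The 3 cells of cage h must have sum 6, so (4,5) = 1.
Cage c has sum 10, so (5,3) = 4.
Row 5 now contains 1; hence (5,5) = 2.
5 is placed in column 3, so (1,3) = 1.
Column 5 now contains 1; hence (1,5) = 5.
Cage g needs sum 10, which forces (2,2) = 1.
Column 5 now contains 1, leaving (2,5) = 4.
3 is placed in row 3, so (3,2) = 4.
5 is placed in column 3; hence (3,3) = 2.
Column 4 now contains 4; hence (3,4) = 5.
1 is placed in row 4, so (4,2) = 3.
Completed grid: 4 2 1 3 5 / 5 1 3 2 4 / 1 4 2 5 3 / 2 3 5 4 1 / 3 5 4 1 2.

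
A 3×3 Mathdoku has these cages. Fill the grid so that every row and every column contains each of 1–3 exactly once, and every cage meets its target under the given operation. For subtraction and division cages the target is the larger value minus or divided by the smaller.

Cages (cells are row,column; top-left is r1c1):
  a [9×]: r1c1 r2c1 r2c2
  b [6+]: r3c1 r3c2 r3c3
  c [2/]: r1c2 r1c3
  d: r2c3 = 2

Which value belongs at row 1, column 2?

2

Cage a has product 9, so r1c1 = 3.
Cage a has product 9; hence r2c1 = 1.
The 3 cells of cage a must have product 9, so r2c2 = 3.
D is a freebie, which forces r2c3 = 2.
Column 1 now contains 1; hence r3c1 = 2.
Row 3 now contains 2, which forces r3c2 = 1.
Row 3 already has 1, which forces r3c3 = 3.
1 is placed in column 2; hence r1c2 = 2.
Column 3 now contains 2, which forces r1c3 = 1.
Completed grid: 3 2 1 / 1 3 2 / 2 1 3.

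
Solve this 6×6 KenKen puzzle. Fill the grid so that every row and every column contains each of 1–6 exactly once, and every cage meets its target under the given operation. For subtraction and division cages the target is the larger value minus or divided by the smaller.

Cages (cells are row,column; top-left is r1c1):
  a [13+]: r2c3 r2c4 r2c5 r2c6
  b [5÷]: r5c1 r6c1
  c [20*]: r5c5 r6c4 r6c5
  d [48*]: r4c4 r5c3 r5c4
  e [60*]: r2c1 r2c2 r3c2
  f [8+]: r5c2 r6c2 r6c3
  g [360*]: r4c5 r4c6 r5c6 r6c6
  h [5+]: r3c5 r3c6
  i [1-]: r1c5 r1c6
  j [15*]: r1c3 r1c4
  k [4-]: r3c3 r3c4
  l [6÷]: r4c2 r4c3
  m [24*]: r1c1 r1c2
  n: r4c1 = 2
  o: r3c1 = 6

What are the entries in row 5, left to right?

Cage o is a single given cell; hence r3c1 = 6.
N is a freebie; hence r4c1 = 2.
6 is placed in column 1, leaving r1c1 = 4.
The two cells of cage m must have product 24, which forces r1c2 = 6.
Column 2 already has 6, which forces r4c2 = 1.
1 is placed in row 4, leaving r4c3 = 6.
6 is placed in row 4, which forces r4c4 = 4.
In row 6, 6 can only go at r6c6, so r6c6 = 6.
6 is placed in column 6, leaving r5c6 = 4.
Row 5 already has 4; hence r5c3 = 2.
The 3 cells of cage d must have product 48, leaving r5c4 = 6.
The 3 cells of cage c must have product 20, which forces r6c5 = 4.
Cage a has sum 13; hence r2c3 = 4.
Row 6 already has 4, leaving r6c2 = 2.
The 3 cells of cage e must have product 60, leaving r3c2 = 4.
In row 2, 6 can only go at r2c5, so r2c5 = 6.
The only place for 3 in row 5 is r5c2.
Cage e has product 60; hence r2c1 = 3.
Column 2 already has 3; hence r2c2 = 5.
The 3 cells of cage f must have sum 8, so r6c3 = 3.
3 is placed in column 3, so r1c3 = 5.
Cage j needs two cells with product 15, which forces r1c4 = 3.
Column 3 already has 5, leaving r3c3 = 1.
Row 3 already has 1, which forces r3c4 = 5.
5 is placed in column 4, so r6c4 = 1.
1 is placed in column 4, which forces r2c4 = 2.
Cage a has sum 13, which forces r2c6 = 1.
Cage b's pair has quotient 5, leaving r5c1 = 1.
Cage c needs product 20, so r5c5 = 5.
1 is placed in row 6, which forces r6c1 = 5.
Cage i's pair has difference 1, so r1c5 = 1.
Column 6 now contains 1, so r1c6 = 2.
2 is placed in column 6, which forces r3c6 = 3.
5 is placed in column 5, leaving r4c5 = 3.
The 4 cells of cage g must have product 360, so r4c6 = 5.
Row 3 now contains 3, which forces r3c5 = 2.
Filled in: 4 6 5 3 1 2 / 3 5 4 2 6 1 / 6 4 1 5 2 3 / 2 1 6 4 3 5 / 1 3 2 6 5 4 / 5 2 3 1 4 6.

1 3 2 6 5 4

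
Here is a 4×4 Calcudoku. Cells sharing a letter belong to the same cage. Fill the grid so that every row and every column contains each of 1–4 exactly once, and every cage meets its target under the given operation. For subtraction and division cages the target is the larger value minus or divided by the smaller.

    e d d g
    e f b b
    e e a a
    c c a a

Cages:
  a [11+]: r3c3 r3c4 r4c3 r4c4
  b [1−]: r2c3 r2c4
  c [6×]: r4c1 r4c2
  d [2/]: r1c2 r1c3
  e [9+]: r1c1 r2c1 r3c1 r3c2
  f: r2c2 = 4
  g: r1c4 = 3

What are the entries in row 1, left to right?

Cage g is a single given cell, which forces r1c4 = 3.
Cage f is given, leaving r2c2 = 4.
In column 3, 3 can only go at r2c3, so r2c3 = 3.
Cage b's pair has difference 1; hence r2c4 = 2.
Column 4 now contains 2; hence r3c4 = 4.
Column 4 already has 4, leaving r4c4 = 1.
The 4 cells of cage e must have sum 9, so r1c1 = 4.
2 is placed in row 2; hence r2c1 = 1.
Cage e needs sum 9, which forces r3c1 = 3.
Cage e needs sum 9, so r3c2 = 1.
Row 3 now contains 4, so r3c3 = 2.
3 is placed in column 1, which forces r4c1 = 2.
2 is placed in row 4; hence r4c2 = 3.
1 is placed in row 4, leaving r4c3 = 4.
Column 2 now contains 1, so r1c2 = 2.
Column 3 now contains 2, leaving r1c3 = 1.
The full grid is 4 2 1 3 / 1 4 3 2 / 3 1 2 4 / 2 3 4 1.

4 2 1 3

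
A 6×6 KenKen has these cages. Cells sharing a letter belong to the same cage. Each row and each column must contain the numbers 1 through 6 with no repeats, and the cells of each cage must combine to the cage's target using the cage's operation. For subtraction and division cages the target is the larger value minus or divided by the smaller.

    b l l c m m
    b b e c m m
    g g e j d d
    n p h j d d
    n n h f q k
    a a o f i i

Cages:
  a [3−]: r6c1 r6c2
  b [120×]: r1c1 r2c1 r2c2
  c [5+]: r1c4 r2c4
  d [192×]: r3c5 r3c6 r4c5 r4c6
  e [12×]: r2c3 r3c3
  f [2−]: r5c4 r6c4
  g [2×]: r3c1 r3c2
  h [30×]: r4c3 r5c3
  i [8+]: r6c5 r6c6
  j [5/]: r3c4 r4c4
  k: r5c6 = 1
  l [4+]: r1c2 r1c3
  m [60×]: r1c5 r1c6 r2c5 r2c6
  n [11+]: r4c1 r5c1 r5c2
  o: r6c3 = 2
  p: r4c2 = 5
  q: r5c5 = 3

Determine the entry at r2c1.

5

Cage p is given, so r4c2 = 5.
Row 4 now contains 5, so r4c3 = 6.
Row 4 now contains 5, so r4c4 = 1.
Column 3 already has 6, so r5c3 = 5.
Cage q is a single given cell; hence r5c5 = 3.
Cage k is a single given cell, so r5c6 = 1.
Cage o is a single given cell, so r6c3 = 2.
1 is placed in column 4; hence r3c4 = 5.
Cage n has sum 11, so r4c1 = 3.
The two cells of cage i must have sum 8; hence r6c5 = 5.
Cage i's pair has sum 8, which forces r6c6 = 3.
In row 1, 4 can only go at r1c1, so r1c1 = 4.
The 3 cells of cage b must have product 120, which forces r2c1 = 5.
Cage b has product 120, which forces r2c2 = 6.
Row 2 now contains 6, leaving r2c6 = 2.
Column 6 now contains 2, leaving r4c6 = 4.
Column 2 already has 6, so r5c2 = 2.
4 is placed in column 1; hence r6c1 = 1.
The two cells of cage a must have difference 3, leaving r6c2 = 4.
Row 6 already has 4; hence r6c4 = 6.
Cage c's pair has sum 5, leaving r1c4 = 2.
The 4 cells of cage m must have product 60, which forces r1c5 = 6.
The 4 cells of cage m must have product 60, leaving r1c6 = 5.
Row 2 already has 2; hence r2c4 = 3.
Row 2 already has 2; hence r2c5 = 1.
1 is placed in column 1, leaving r3c1 = 2.
Column 2 now contains 2; hence r3c2 = 1.
Cage d has product 192, so r3c5 = 4.
Column 6 already has 4, which forces r3c6 = 6.
4 is placed in row 4; hence r4c5 = 2.
Row 5 already has 2, so r5c1 = 6.
Column 4 now contains 6, leaving r5c4 = 4.
Column 2 already has 1; hence r1c2 = 3.
The two cells of cage l must have sum 4, leaving r1c3 = 1.
Row 2 now contains 3, leaving r2c3 = 4.
Row 3 already has 4, so r3c3 = 3.
Filled in: 4 3 1 2 6 5 / 5 6 4 3 1 2 / 2 1 3 5 4 6 / 3 5 6 1 2 4 / 6 2 5 4 3 1 / 1 4 2 6 5 3.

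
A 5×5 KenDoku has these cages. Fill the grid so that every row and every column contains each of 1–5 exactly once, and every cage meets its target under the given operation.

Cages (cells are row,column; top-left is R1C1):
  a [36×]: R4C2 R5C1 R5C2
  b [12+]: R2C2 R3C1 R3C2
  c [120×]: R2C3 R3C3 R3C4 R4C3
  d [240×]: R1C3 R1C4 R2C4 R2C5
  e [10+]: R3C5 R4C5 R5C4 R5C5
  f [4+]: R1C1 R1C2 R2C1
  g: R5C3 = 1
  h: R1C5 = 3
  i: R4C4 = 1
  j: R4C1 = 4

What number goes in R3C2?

2

Cage f needs sum 4, leaving R1C1 = 2.
Cage f has sum 4, which forces R1C2 = 1.
Cage h is given, so R1C5 = 3.
Cage f needs sum 4; hence R2C1 = 1.
Cage j is given; hence R4C1 = 4.
Cage a has product 36, which forces R4C2 = 3.
Cage i is given, leaving R4C4 = 1.
Cage a needs product 36, leaving R5C1 = 3.
The 3 cells of cage a must have product 36, leaving R5C2 = 4.
Cage g is a single given cell, which forces R5C3 = 1.
Row 5 already has 4; hence R5C4 = 2.
Row 5 now contains 2, so R5C5 = 5.
Column 2 now contains 4, leaving R2C2 = 5.
Cage d has product 240; hence R2C4 = 3.
Column 5 already has 5, leaving R2C5 = 4.
Column 1 now contains 3, which forces R3C1 = 5.
Cage b has sum 12, which forces R3C2 = 2.
5 is placed in row 3, so R3C4 = 4.
Cage e has sum 10, which forces R3C5 = 1.
Column 5 already has 5, leaving R4C5 = 2.
Cage d has product 240, so R1C3 = 4.
Column 4 already has 4, so R1C4 = 5.
4 is placed in row 2, so R2C3 = 2.
Row 3 already has 4, so R3C3 = 3.
2 is placed in row 4, which forces R4C3 = 5.
The full grid is 2 1 4 5 3 / 1 5 2 3 4 / 5 2 3 4 1 / 4 3 5 1 2 / 3 4 1 2 5.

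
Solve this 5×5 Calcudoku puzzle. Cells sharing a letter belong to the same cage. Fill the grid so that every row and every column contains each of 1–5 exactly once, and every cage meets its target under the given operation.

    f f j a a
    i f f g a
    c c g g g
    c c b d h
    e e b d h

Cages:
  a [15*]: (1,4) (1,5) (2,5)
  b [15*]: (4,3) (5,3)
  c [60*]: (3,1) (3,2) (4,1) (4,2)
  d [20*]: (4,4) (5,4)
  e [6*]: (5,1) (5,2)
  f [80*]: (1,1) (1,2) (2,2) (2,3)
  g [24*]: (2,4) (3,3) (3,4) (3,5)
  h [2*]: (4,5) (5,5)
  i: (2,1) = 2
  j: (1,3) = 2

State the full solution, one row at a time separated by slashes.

4 5 2 1 3 / 2 1 4 3 5 / 5 3 1 2 4 / 1 4 3 5 2 / 3 2 5 4 1

J is a freebie; hence (1,3) = 2.
I is a freebie; hence (2,1) = 2.
Column 1 now contains 2, which forces (5,1) = 3.
Row 5 now contains 3, which forces (5,2) = 2.
Row 5 now contains 3, which forces (5,3) = 5.
Row 5 now contains 5, so (5,4) = 4.
Row 5 already has 2, so (5,5) = 1.
Cage a needs product 15, leaving (1,4) = 1.
Column 4 now contains 1, so (2,4) = 3.
Row 2 already has 3, so (2,5) = 5.
Column 4 now contains 3, leaving (3,4) = 2.
Column 3 now contains 5; hence (4,3) = 3.
Column 4 now contains 4, leaving (4,4) = 5.
Column 5 now contains 1, which forces (4,5) = 2.
Column 5 already has 5; hence (1,5) = 3.
The 4 cells of cage c must have product 60, so (3,1) = 5.
Cage c needs product 60, which forces (3,2) = 3.
Cage g has product 24, which forces (3,3) = 1.
Cage g needs product 24, which forces (3,5) = 4.
Column 1 now contains 5, which forces (1,1) = 4.
Cage f has product 80; hence (1,2) = 5.
Cage f has product 80, which forces (2,2) = 1.
Column 3 now contains 1; hence (2,3) = 4.
Column 1 already has 4, which forces (4,1) = 1.
Column 2 now contains 1; hence (4,2) = 4.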